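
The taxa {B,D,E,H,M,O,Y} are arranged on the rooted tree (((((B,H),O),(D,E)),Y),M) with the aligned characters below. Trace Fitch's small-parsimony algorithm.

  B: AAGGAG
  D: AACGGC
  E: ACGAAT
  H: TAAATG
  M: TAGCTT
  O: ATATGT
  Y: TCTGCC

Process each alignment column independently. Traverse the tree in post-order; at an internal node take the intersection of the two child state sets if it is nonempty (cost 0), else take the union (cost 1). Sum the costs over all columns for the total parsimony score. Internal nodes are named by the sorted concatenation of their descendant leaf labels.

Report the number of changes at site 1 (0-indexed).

[col 0] BH: children B:{A}, H:{T} ∪→ {A,T}; cost 1
[col 0] BHO: children BH:{A,T}, O:{A} ∩→ {A}; cost 0
[col 0] DE: children D:{A}, E:{A} ∩→ {A}; cost 0
[col 0] BDEHO: children BHO:{A}, DE:{A} ∩→ {A}; cost 0
[col 0] BDEHOY: children BDEHO:{A}, Y:{T} ∪→ {A,T}; cost 1
[col 0] BDEHMOY: children BDEHOY:{A,T}, M:{T} ∩→ {T}; cost 0
[col 1] BH: children B:{A}, H:{A} ∩→ {A}; cost 0
[col 1] BHO: children BH:{A}, O:{T} ∪→ {A,T}; cost 1
[col 1] DE: children D:{A}, E:{C} ∪→ {A,C}; cost 1
[col 1] BDEHO: children BHO:{A,T}, DE:{A,C} ∩→ {A}; cost 0
[col 1] BDEHOY: children BDEHO:{A}, Y:{C} ∪→ {A,C}; cost 1
[col 1] BDEHMOY: children BDEHOY:{A,C}, M:{A} ∩→ {A}; cost 0
[col 2] BH: children B:{G}, H:{A} ∪→ {A,G}; cost 1
[col 2] BHO: children BH:{A,G}, O:{A} ∩→ {A}; cost 0
[col 2] DE: children D:{C}, E:{G} ∪→ {C,G}; cost 1
[col 2] BDEHO: children BHO:{A}, DE:{C,G} ∪→ {A,C,G}; cost 1
[col 2] BDEHOY: children BDEHO:{A,C,G}, Y:{T} ∪→ {A,C,G,T}; cost 1
[col 2] BDEHMOY: children BDEHOY:{A,C,G,T}, M:{G} ∩→ {G}; cost 0
[col 3] BH: children B:{G}, H:{A} ∪→ {A,G}; cost 1
[col 3] BHO: children BH:{A,G}, O:{T} ∪→ {A,G,T}; cost 1
[col 3] DE: children D:{G}, E:{A} ∪→ {A,G}; cost 1
[col 3] BDEHO: children BHO:{A,G,T}, DE:{A,G} ∩→ {A,G}; cost 0
[col 3] BDEHOY: children BDEHO:{A,G}, Y:{G} ∩→ {G}; cost 0
[col 3] BDEHMOY: children BDEHOY:{G}, M:{C} ∪→ {C,G}; cost 1
[col 4] BH: children B:{A}, H:{T} ∪→ {A,T}; cost 1
[col 4] BHO: children BH:{A,T}, O:{G} ∪→ {A,G,T}; cost 1
[col 4] DE: children D:{G}, E:{A} ∪→ {A,G}; cost 1
[col 4] BDEHO: children BHO:{A,G,T}, DE:{A,G} ∩→ {A,G}; cost 0
[col 4] BDEHOY: children BDEHO:{A,G}, Y:{C} ∪→ {A,C,G}; cost 1
[col 4] BDEHMOY: children BDEHOY:{A,C,G}, M:{T} ∪→ {A,C,G,T}; cost 1
[col 5] BH: children B:{G}, H:{G} ∩→ {G}; cost 0
[col 5] BHO: children BH:{G}, O:{T} ∪→ {G,T}; cost 1
[col 5] DE: children D:{C}, E:{T} ∪→ {C,T}; cost 1
[col 5] BDEHO: children BHO:{G,T}, DE:{C,T} ∩→ {T}; cost 0
[col 5] BDEHOY: children BDEHO:{T}, Y:{C} ∪→ {C,T}; cost 1
[col 5] BDEHMOY: children BDEHOY:{C,T}, M:{T} ∩→ {T}; cost 0
per-site changes: [2, 3, 4, 4, 5, 3]; total = 21

3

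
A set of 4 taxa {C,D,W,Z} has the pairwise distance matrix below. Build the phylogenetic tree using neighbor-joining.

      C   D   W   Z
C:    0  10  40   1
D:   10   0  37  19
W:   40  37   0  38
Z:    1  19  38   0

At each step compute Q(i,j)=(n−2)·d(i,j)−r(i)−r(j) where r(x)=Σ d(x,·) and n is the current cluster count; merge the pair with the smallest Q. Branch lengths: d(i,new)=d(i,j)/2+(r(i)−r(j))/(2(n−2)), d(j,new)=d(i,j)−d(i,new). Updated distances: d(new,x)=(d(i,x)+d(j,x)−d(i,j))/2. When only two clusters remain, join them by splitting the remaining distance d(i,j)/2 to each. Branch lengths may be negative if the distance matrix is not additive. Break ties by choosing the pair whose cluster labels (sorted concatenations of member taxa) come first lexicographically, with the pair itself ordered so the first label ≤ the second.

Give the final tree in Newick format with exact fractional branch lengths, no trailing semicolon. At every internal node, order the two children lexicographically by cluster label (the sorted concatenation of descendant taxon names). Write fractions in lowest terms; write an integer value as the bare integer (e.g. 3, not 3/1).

(((C:-5/4,Z:9/4):31/4,D:25/4):123/8,W:123/8)

1. join C+Z (d=1, Q=-107) ⇒ CZ; edges |C|=-5/4, |Z|=9/4
  updated: d(CZ,D)=14, d(CZ,W)=77/2
2. join CZ+D (d=14, Q=-179/2) ⇒ CDZ; edges |CZ|=31/4, |D|=25/4
  updated: d(CDZ,W)=123/4
3. join CDZ+W (d=123/4) ⇒ CDWZ; edges |CDZ|=123/8, |W|=123/8
final tree: (((C:-5/4,Z:9/4):31/4,D:25/4):123/8,W:123/8)
total length: 183/4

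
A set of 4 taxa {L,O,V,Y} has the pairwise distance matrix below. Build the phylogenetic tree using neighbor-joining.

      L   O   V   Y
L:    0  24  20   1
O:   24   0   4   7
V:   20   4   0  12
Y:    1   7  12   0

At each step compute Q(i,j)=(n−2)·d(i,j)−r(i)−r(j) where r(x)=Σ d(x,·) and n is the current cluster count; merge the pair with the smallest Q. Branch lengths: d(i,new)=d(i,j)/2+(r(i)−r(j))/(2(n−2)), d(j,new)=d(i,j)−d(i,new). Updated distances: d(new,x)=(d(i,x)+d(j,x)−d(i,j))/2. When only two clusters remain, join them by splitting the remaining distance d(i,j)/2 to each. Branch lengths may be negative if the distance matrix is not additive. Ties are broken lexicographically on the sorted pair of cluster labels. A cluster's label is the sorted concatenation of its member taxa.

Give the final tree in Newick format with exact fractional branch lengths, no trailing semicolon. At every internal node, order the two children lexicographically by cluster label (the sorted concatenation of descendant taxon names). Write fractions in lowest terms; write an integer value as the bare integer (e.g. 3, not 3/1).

iteration 1: select L,Y (d=1, Q=-63); attach at lengths (27/4, -23/4); label the merged cluster LY
  updated: d(LY,O)=15, d(LY,V)=31/2
iteration 2: select LY,O (d=15, Q=-69/2); attach at lengths (53/4, 7/4); label the merged cluster LOY
  updated: d(LOY,V)=9/4
iteration 3: select LOY,V (d=9/4); attach at lengths (9/8, 9/8); label the merged cluster LOVY
final tree: (((L:27/4,Y:-23/4):53/4,O:7/4):9/8,V:9/8)
total length: 73/4

(((L:27/4,Y:-23/4):53/4,O:7/4):9/8,V:9/8)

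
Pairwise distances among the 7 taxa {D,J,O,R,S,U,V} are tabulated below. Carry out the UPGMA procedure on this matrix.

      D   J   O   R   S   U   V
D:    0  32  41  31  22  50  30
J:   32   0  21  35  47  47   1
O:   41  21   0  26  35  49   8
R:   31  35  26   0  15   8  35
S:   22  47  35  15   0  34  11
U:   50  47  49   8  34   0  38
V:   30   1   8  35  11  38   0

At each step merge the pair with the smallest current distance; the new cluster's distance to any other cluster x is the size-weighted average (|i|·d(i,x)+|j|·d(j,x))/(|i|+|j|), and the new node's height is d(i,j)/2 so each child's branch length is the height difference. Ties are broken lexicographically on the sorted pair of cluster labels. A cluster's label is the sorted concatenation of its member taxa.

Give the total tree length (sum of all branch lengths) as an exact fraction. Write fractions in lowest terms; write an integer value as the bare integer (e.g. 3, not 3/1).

149/2

iteration 1: select J,V (d=1); attach at lengths (1/2, 1/2); label the merged cluster JV
  updated: d(D,JV)=31, d(JV,O)=29/2, d(JV,R)=35, d(JV,S)=29, d(JV,U)=85/2
iteration 2: select R,U (d=8); attach at lengths (4, 4); label the merged cluster RU
  updated: d(D,RU)=81/2, d(JV,RU)=155/4, d(O,RU)=75/2, d(RU,S)=49/2
iteration 3: select JV,O (d=29/2); attach at lengths (27/4, 29/4); label the merged cluster JOV
  updated: d(D,JOV)=103/3, d(JOV,RU)=115/3, d(JOV,S)=31
iteration 4: select D,S (d=22); attach at lengths (11, 11); label the merged cluster DS
  updated: d(DS,JOV)=98/3, d(DS,RU)=65/2
iteration 5: select DS,RU (d=65/2); attach at lengths (21/4, 49/4); label the merged cluster DRSU
  updated: d(DRSU,JOV)=71/2
iteration 6: select DRSU,JOV (d=71/2); attach at lengths (3/2, 21/2); label the merged cluster DJORSUV
final tree: (((D:11,S:11):21/4,(R:4,U:4):49/4):3/2,((J:1/2,V:1/2):27/4,O:29/4):21/2)
total length: 149/2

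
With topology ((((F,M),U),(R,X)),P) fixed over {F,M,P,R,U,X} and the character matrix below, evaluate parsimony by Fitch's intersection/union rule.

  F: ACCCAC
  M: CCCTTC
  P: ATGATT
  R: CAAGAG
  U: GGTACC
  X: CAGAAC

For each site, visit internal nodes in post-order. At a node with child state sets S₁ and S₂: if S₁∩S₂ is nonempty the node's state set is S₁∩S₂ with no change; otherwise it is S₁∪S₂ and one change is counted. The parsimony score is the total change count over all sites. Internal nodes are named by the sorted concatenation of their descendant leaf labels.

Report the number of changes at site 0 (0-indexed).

3

FM@0: {A} ∪ {C} = {A,C} (union, +1)
FMU@0: {A,C} ∪ {G} = {A,C,G} (union, +1)
RX@0: {C} ∩ {C} = {C} (intersection, +0)
FMRUX@0: {A,C,G} ∩ {C} = {C} (intersection, +0)
FMPRUX@0: {C} ∪ {A} = {A,C} (union, +1)
FM@1: {C} ∩ {C} = {C} (intersection, +0)
FMU@1: {C} ∪ {G} = {C,G} (union, +1)
RX@1: {A} ∩ {A} = {A} (intersection, +0)
FMRUX@1: {C,G} ∪ {A} = {A,C,G} (union, +1)
FMPRUX@1: {A,C,G} ∪ {T} = {A,C,G,T} (union, +1)
FM@2: {C} ∩ {C} = {C} (intersection, +0)
FMU@2: {C} ∪ {T} = {C,T} (union, +1)
RX@2: {A} ∪ {G} = {A,G} (union, +1)
FMRUX@2: {C,T} ∪ {A,G} = {A,C,G,T} (union, +1)
FMPRUX@2: {A,C,G,T} ∩ {G} = {G} (intersection, +0)
FM@3: {C} ∪ {T} = {C,T} (union, +1)
FMU@3: {C,T} ∪ {A} = {A,C,T} (union, +1)
RX@3: {G} ∪ {A} = {A,G} (union, +1)
FMRUX@3: {A,C,T} ∩ {A,G} = {A} (intersection, +0)
FMPRUX@3: {A} ∩ {A} = {A} (intersection, +0)
FM@4: {A} ∪ {T} = {A,T} (union, +1)
FMU@4: {A,T} ∪ {C} = {A,C,T} (union, +1)
RX@4: {A} ∩ {A} = {A} (intersection, +0)
FMRUX@4: {A,C,T} ∩ {A} = {A} (intersection, +0)
FMPRUX@4: {A} ∪ {T} = {A,T} (union, +1)
FM@5: {C} ∩ {C} = {C} (intersection, +0)
FMU@5: {C} ∩ {C} = {C} (intersection, +0)
RX@5: {G} ∪ {C} = {C,G} (union, +1)
FMRUX@5: {C} ∩ {C,G} = {C} (intersection, +0)
FMPRUX@5: {C} ∪ {T} = {C,T} (union, +1)
per-site changes: [3, 3, 3, 3, 3, 2]; total = 17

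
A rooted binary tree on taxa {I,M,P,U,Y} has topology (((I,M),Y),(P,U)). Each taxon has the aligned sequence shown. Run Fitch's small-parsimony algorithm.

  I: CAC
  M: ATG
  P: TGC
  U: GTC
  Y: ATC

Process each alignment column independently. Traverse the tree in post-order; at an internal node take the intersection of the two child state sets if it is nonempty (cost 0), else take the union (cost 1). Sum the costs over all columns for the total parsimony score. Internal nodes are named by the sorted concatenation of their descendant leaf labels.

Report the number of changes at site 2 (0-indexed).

1

IM@0: {C} ∪ {A} = {A,C} (union, +1)
IMY@0: {A,C} ∩ {A} = {A} (intersection, +0)
PU@0: {T} ∪ {G} = {G,T} (union, +1)
IMPUY@0: {A} ∪ {G,T} = {A,G,T} (union, +1)
IM@1: {A} ∪ {T} = {A,T} (union, +1)
IMY@1: {A,T} ∩ {T} = {T} (intersection, +0)
PU@1: {G} ∪ {T} = {G,T} (union, +1)
IMPUY@1: {T} ∩ {G,T} = {T} (intersection, +0)
IM@2: {C} ∪ {G} = {C,G} (union, +1)
IMY@2: {C,G} ∩ {C} = {C} (intersection, +0)
PU@2: {C} ∩ {C} = {C} (intersection, +0)
IMPUY@2: {C} ∩ {C} = {C} (intersection, +0)
per-site changes: [3, 2, 1]; total = 6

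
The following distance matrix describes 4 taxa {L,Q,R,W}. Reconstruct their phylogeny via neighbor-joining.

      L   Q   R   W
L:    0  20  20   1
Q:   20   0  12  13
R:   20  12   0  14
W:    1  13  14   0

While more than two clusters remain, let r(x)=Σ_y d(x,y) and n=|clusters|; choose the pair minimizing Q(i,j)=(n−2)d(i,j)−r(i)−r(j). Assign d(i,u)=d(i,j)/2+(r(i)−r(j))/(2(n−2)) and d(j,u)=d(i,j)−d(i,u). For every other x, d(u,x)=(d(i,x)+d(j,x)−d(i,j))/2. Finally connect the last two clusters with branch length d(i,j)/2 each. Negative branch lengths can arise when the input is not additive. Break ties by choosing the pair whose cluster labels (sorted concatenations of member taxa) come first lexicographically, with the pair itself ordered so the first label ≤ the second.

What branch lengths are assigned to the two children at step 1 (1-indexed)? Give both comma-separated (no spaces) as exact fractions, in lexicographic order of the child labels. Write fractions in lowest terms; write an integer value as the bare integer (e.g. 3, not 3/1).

15/4,-11/4

1. join L+W (d=1, Q=-67) ⇒ LW; edges |L|=15/4, |W|=-11/4
  updated: d(LW,Q)=16, d(LW,R)=33/2
2. join LW+Q (d=16, Q=-89/2) ⇒ LQW; edges |LW|=41/4, |Q|=23/4
  updated: d(LQW,R)=25/4
3. join LQW+R (d=25/4) ⇒ LQRW; edges |LQW|=25/8, |R|=25/8
final tree: (((L:15/4,W:-11/4):41/4,Q:23/4):25/8,R:25/8)
total length: 93/4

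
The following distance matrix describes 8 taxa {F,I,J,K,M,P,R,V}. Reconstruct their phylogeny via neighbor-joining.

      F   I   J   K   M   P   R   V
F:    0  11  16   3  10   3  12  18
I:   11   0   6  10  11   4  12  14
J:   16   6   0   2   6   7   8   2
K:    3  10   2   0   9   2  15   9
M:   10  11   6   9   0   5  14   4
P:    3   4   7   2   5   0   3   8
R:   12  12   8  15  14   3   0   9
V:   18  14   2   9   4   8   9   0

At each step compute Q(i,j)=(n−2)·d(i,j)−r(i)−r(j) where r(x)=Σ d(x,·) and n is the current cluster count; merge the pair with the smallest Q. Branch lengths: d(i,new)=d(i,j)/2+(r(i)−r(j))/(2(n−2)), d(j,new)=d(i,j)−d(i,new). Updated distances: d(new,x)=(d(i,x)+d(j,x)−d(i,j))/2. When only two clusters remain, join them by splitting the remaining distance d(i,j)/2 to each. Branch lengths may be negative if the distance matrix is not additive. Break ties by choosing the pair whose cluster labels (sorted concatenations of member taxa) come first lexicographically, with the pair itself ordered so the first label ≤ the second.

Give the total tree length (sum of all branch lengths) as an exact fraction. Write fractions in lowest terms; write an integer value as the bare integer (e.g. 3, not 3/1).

99/4

1. join F+K (d=3, Q=-105) ⇒ FK; edges |F|=41/12, |K|=-5/12
  updated: d(FK,I)=9, d(FK,J)=15/2, d(FK,M)=8, d(FK,P)=1, d(FK,R)=12, d(FK,V)=12
2. join M+V (d=4, Q=-77) ⇒ MV; edges |M|=19/10, |V|=21/10
  updated: d(FK,MV)=8, d(I,MV)=21/2, d(J,MV)=2, d(MV,P)=9/2, d(MV,R)=19/2
3. join J+MV (d=2, Q=-57) ⇒ JMV; edges |J|=1/2, |MV|=3/2
  updated: d(FK,JMV)=27/4, d(I,JMV)=29/4, d(JMV,P)=19/4, d(JMV,R)=31/4
4. join FK+P (d=1, Q=-77/2) ⇒ FKP; edges |FK|=19/6, |P|=-13/6
  updated: d(FKP,I)=6, d(FKP,JMV)=21/4, d(FKP,R)=7
5. join FKP+I (d=6, Q=-63/2) ⇒ FIKP; edges |FKP|=5/4, |I|=19/4
  updated: d(FIKP,JMV)=13/4, d(FIKP,R)=13/2
6. join FIKP+JMV (d=13/4, Q=-35/2) ⇒ FIJKMPV; edges |FIKP|=1, |JMV|=9/4
  updated: d(FIJKMPV,R)=11/2
7. join FIJKMPV+R (d=11/2) ⇒ FIJKMPRV; edges |FIJKMPV|=11/4, |R|=11/4
final tree: (((((F:41/12,K:-5/12):19/6,P:-13/6):5/4,I:19/4):1,(J:1/2,(M:19/10,V:21/10):3/2):9/4):11/4,R:11/4)
total length: 99/4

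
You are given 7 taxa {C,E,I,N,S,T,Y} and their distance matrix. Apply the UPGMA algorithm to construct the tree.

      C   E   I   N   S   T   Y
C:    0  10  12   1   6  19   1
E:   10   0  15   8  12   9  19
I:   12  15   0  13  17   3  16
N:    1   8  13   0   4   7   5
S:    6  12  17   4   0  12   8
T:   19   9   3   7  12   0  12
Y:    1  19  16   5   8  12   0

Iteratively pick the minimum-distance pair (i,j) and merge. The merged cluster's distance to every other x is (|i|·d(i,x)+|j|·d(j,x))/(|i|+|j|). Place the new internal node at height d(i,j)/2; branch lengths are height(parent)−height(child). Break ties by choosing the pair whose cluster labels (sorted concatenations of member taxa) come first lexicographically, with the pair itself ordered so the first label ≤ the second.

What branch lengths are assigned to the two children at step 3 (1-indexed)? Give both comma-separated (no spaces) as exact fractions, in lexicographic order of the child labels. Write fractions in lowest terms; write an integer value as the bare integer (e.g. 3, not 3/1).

3/2,3/2

step 1: merge (C,N) at d=1; branch lengths C→1/2, N→1/2; new cluster CN
  updated: d(CN,E)=9, d(CN,I)=25/2, d(CN,S)=5, d(CN,T)=13, d(CN,Y)=3
step 2: merge (CN,Y) at d=3; branch lengths CN→1, Y→3/2; new cluster CNY
  updated: d(CNY,E)=37/3, d(CNY,I)=41/3, d(CNY,S)=6, d(CNY,T)=38/3
step 3: merge (I,T) at d=3; branch lengths I→3/2, T→3/2; new cluster IT
  updated: d(CNY,IT)=79/6, d(E,IT)=12, d(IT,S)=29/2
step 4: merge (CNY,S) at d=6; branch lengths CNY→3/2, S→3; new cluster CNSY
  updated: d(CNSY,E)=49/4, d(CNSY,IT)=27/2
step 5: merge (E,IT) at d=12; branch lengths E→6, IT→9/2; new cluster EIT
  updated: d(CNSY,EIT)=157/12
step 6: merge (CNSY,EIT) at d=157/12; branch lengths CNSY→85/24, EIT→13/24; new cluster CEINSTY
final tree: ((((C:1/2,N:1/2):1,Y:3/2):3/2,S:3):85/24,(E:6,(I:3/2,T:3/2):9/2):13/24)
total length: 307/12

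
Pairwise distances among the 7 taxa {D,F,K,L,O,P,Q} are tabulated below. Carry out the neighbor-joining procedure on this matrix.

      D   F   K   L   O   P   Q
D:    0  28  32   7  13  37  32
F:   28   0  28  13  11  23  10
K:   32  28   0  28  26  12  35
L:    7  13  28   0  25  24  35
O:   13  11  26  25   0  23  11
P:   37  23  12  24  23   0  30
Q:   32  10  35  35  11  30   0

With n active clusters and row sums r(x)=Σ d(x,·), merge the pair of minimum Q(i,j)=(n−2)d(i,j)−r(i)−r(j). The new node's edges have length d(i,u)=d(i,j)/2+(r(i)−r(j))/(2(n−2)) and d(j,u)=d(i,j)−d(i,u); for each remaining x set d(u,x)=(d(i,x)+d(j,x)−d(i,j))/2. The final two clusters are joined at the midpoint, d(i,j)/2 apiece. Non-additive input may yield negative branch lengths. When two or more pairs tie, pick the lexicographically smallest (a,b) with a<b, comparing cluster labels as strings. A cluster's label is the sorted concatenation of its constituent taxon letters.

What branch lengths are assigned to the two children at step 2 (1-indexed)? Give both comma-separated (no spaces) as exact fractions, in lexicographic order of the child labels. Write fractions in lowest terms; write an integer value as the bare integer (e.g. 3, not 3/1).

iteration 1: select K,P (d=12, Q=-250); attach at lengths (36/5, 24/5); label the merged cluster KP
  updated: d(D,KP)=57/2, d(F,KP)=39/2, d(KP,L)=20, d(KP,O)=37/2, d(KP,Q)=53/2
iteration 2: select D,L (d=7, Q=-361/2); attach at lengths (73/16, 39/16); label the merged cluster DL
  updated: d(DL,F)=17, d(DL,KP)=83/4, d(DL,O)=31/2, d(DL,Q)=30
iteration 3: select DL,KP (d=83/4, Q=-425/4); attach at lengths (241/24, 257/24); label the merged cluster DKLP
  updated: d(DKLP,F)=63/8, d(DKLP,O)=53/8, d(DKLP,Q)=143/8
iteration 4: select DKLP,O (d=53/8, Q=-191/4); attach at lengths (17/4, 19/8); label the merged cluster DKLOP
  updated: d(DKLOP,F)=49/8, d(DKLOP,Q)=89/8
iteration 5: select DKLOP,F (d=49/8, Q=-109/4); attach at lengths (29/8, 5/2); label the merged cluster DFKLOP
  updated: d(DFKLOP,Q)=15/2
iteration 6: select DFKLOP,Q (d=15/2); attach at lengths (15/4, 15/4); label the merged cluster DFKLOPQ
final tree: (((((D:73/16,L:39/16):241/24,(K:36/5,P:24/5):257/24):17/4,O:19/8):29/8,F:5/2):15/4,Q:15/4)
total length: 60

73/16,39/16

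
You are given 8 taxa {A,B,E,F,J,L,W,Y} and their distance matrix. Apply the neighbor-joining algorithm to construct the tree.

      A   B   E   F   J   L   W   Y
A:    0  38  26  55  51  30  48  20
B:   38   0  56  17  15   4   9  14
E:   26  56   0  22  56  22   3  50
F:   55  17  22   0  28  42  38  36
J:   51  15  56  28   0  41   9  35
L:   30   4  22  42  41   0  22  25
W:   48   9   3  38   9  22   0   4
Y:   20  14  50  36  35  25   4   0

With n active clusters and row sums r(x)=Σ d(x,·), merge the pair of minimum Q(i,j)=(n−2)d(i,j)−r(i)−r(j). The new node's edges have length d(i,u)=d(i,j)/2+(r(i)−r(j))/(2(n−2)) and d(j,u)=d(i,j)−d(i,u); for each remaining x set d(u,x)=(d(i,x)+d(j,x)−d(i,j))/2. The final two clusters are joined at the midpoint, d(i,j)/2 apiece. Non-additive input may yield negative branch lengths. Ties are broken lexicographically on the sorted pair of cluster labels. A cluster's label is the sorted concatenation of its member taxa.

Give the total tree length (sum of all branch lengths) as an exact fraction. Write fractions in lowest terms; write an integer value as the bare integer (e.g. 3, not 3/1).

1. join E+W (d=3, Q=-350) ⇒ EW; edges |E|=10, |W|=-7
  updated: d(A,EW)=71/2, d(B,EW)=31, d(EW,F)=57/2, d(EW,J)=31, d(EW,L)=41/2, d(EW,Y)=51/2
2. join A+Y (d=20, Q=-285) ⇒ AY; edges |A|=87/5, |Y|=13/5
  updated: d(AY,B)=16, d(AY,EW)=41/2, d(AY,F)=71/2, d(AY,J)=33, d(AY,L)=35/2
3. join B+L (d=4, Q=-192) ⇒ BL; edges |B|=-13/4, |L|=29/4
  updated: d(AY,BL)=59/4, d(BL,EW)=95/4, d(BL,F)=55/2, d(BL,J)=26
4. join F+J (d=28, Q=-307/2) ⇒ FJ; edges |F|=57/4, |J|=55/4
  updated: d(AY,FJ)=81/4, d(BL,FJ)=51/4, d(EW,FJ)=63/4
5. join AY+BL (d=59/4, Q=-309/4) ⇒ ABLY; edges |AY|=135/16, |BL|=101/16
  updated: d(ABLY,EW)=59/4, d(ABLY,FJ)=73/8
6. join ABLY+EW (d=59/4, Q=-317/8) ⇒ ABELWY; edges |ABLY|=65/16, |EW|=171/16
  updated: d(ABELWY,FJ)=81/16
7. join ABELWY+FJ (d=81/16) ⇒ ABEFJLWY; edges |ABELWY|=81/32, |FJ|=81/32
final tree: ((((A:87/5,Y:13/5):135/16,(B:-13/4,L:29/4):101/16):65/16,(E:10,W:-7):171/16):81/32,(F:57/4,J:55/4):81/32)
total length: 1433/16

1433/16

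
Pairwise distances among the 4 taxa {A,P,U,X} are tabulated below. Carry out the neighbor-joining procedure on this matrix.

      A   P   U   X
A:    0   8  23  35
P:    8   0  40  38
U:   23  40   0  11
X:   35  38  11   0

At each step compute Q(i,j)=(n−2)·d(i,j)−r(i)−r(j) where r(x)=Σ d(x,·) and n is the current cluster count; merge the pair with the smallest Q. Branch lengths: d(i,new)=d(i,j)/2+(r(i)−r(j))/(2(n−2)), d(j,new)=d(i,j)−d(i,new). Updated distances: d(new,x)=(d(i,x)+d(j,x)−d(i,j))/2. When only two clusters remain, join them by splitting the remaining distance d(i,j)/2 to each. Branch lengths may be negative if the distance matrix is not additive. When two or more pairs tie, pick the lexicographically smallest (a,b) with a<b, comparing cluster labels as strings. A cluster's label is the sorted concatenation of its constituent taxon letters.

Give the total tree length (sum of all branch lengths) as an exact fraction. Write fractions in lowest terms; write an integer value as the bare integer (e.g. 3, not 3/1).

iteration 1: select A,P (d=8, Q=-136); attach at lengths (-1, 9); label the merged cluster AP
  updated: d(AP,U)=55/2, d(AP,X)=65/2
iteration 2: select AP,U (d=55/2, Q=-71); attach at lengths (49/2, 3); label the merged cluster APU
  updated: d(APU,X)=8
iteration 3: select APU,X (d=8); attach at lengths (4, 4); label the merged cluster APUX
final tree: (((A:-1,P:9):49/2,U:3):4,X:4)
total length: 87/2

87/2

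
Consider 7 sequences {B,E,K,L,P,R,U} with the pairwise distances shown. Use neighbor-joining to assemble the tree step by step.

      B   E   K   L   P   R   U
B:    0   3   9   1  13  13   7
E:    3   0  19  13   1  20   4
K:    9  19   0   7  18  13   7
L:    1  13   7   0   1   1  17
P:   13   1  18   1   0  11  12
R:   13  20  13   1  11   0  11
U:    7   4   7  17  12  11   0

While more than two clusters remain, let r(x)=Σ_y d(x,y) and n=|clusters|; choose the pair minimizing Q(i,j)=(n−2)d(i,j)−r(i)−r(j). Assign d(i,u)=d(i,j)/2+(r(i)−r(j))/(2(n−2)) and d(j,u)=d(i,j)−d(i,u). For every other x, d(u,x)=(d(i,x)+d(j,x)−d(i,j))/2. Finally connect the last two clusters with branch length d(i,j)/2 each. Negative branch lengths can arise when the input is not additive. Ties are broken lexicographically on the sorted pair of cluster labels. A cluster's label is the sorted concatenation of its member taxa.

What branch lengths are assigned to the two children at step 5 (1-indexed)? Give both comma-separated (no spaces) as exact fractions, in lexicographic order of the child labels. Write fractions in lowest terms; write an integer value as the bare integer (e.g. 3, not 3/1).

7/16,91/16

1. join E+P (d=1, Q=-111) ⇒ EP; edges |E|=9/10, |P|=1/10
  updated: d(B,EP)=15/2, d(EP,K)=18, d(EP,L)=13/2, d(EP,R)=15, d(EP,U)=15/2
2. join L+R (d=1, Q=-163/2) ⇒ LR; edges |L|=-33/16, |R|=49/16
  updated: d(B,LR)=13/2, d(EP,LR)=41/4, d(K,LR)=19/2, d(LR,U)=27/2
3. join K+U (d=7, Q=-115/2) ⇒ KU; edges |K|=59/12, |U|=25/12
  updated: d(B,KU)=9/2, d(EP,KU)=37/4, d(KU,LR)=8
4. join B+KU (d=9/2, Q=-125/4) ⇒ BKU; edges |B|=23/16, |KU|=49/16
  updated: d(BKU,EP)=49/8, d(BKU,LR)=5
5. join BKU+EP (d=49/8, Q=-171/8) ⇒ BEKPU; edges |BKU|=7/16, |EP|=91/16
  updated: d(BEKPU,LR)=73/16
6. join BEKPU+LR (d=73/16) ⇒ BEKLPRU; edges |BEKPU|=73/32, |LR|=73/32
final tree: (((B:23/16,(K:59/12,U:25/12):49/16):7/16,(E:9/10,P:1/10):91/16):73/32,(L:-33/16,R:49/16):73/32)
total length: 387/16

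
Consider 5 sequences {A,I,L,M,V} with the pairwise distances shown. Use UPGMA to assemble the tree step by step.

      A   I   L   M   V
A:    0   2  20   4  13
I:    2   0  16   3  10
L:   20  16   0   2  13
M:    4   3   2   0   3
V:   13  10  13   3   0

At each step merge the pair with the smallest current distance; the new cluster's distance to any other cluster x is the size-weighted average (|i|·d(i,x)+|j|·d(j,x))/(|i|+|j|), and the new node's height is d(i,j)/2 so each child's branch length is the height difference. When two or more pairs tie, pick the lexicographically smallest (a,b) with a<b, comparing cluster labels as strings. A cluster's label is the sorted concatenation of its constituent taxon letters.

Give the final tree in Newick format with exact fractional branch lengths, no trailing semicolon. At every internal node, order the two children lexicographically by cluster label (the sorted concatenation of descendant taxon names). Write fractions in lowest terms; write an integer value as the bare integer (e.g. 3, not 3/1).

iteration 1: select A,I (d=2); attach at lengths (1, 1); label the merged cluster AI
  updated: d(AI,L)=18, d(AI,M)=7/2, d(AI,V)=23/2
iteration 2: select L,M (d=2); attach at lengths (1, 1); label the merged cluster LM
  updated: d(AI,LM)=43/4, d(LM,V)=8
iteration 3: select LM,V (d=8); attach at lengths (3, 4); label the merged cluster LMV
  updated: d(AI,LMV)=11
iteration 4: select AI,LMV (d=11); attach at lengths (9/2, 3/2); label the merged cluster AILMV
final tree: ((A:1,I:1):9/2,((L:1,M:1):3,V:4):3/2)
total length: 17

((A:1,I:1):9/2,((L:1,M:1):3,V:4):3/2)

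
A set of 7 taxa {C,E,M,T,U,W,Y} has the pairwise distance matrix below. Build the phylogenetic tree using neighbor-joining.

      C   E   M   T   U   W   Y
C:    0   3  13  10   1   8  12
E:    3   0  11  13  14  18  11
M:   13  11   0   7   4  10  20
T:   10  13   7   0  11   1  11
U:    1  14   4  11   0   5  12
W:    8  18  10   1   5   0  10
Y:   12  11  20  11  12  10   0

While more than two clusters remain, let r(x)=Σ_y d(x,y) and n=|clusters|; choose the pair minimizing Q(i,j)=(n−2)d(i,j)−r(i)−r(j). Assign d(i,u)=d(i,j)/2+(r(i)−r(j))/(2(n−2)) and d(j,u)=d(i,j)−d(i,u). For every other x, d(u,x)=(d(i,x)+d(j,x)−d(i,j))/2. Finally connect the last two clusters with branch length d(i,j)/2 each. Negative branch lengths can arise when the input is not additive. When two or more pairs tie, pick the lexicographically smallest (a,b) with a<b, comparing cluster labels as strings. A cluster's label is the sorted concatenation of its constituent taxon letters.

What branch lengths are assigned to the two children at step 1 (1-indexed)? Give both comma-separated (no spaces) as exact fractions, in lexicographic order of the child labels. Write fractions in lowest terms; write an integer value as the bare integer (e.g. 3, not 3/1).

iteration 1: select C,E (d=3, Q=-102); attach at lengths (-4/5, 19/5); label the merged cluster CE
  updated: d(CE,M)=21/2, d(CE,T)=10, d(CE,U)=6, d(CE,W)=23/2, d(CE,Y)=10
iteration 2: select M,U (d=4, Q=-147/2); attach at lengths (59/16, 5/16); label the merged cluster MU
  updated: d(CE,MU)=25/4, d(MU,T)=7, d(MU,W)=11/2, d(MU,Y)=14
iteration 3: select T,W (d=1, Q=-54); attach at lengths (2/3, 1/3); label the merged cluster TW
  updated: d(CE,TW)=41/4, d(MU,TW)=23/4, d(TW,Y)=10
iteration 4: select CE,Y (d=10, Q=-81/2); attach at lengths (25/8, 55/8); label the merged cluster CEY
  updated: d(CEY,MU)=41/8, d(CEY,TW)=41/8
iteration 5: select CEY,MU (d=41/8, Q=-16); attach at lengths (9/4, 23/8); label the merged cluster CEMUY
  updated: d(CEMUY,TW)=23/8
iteration 6: select CEMUY,TW (d=23/8); attach at lengths (23/16, 23/16); label the merged cluster CEMTUWY
final tree: ((((C:-4/5,E:19/5):25/8,Y:55/8):9/4,(M:59/16,U:5/16):23/8):23/16,(T:2/3,W:1/3):23/16)
total length: 26

-4/5,19/5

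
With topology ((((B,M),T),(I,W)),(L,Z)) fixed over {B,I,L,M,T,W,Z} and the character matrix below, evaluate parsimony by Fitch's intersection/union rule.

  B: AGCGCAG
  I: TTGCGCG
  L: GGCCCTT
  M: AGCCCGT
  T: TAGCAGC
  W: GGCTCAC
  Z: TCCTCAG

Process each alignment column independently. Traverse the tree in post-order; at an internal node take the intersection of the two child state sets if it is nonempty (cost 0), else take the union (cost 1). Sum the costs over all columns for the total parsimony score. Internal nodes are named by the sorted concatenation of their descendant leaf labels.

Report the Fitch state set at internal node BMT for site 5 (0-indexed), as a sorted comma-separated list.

site 0, node BM: B={A} ∩ M={A} → {A} (+0)
site 0, node BMT: BM={A} ∪ T={T} → {A,T} (+1)
site 0, node IW: I={T} ∪ W={G} → {G,T} (+1)
site 0, node BIMTW: BMT={A,T} ∩ IW={G,T} → {T} (+0)
site 0, node LZ: L={G} ∪ Z={T} → {G,T} (+1)
site 0, node BILMTWZ: BIMTW={T} ∩ LZ={G,T} → {T} (+0)
site 1, node BM: B={G} ∩ M={G} → {G} (+0)
site 1, node BMT: BM={G} ∪ T={A} → {A,G} (+1)
site 1, node IW: I={T} ∪ W={G} → {G,T} (+1)
site 1, node BIMTW: BMT={A,G} ∩ IW={G,T} → {G} (+0)
site 1, node LZ: L={G} ∪ Z={C} → {C,G} (+1)
site 1, node BILMTWZ: BIMTW={G} ∩ LZ={C,G} → {G} (+0)
site 2, node BM: B={C} ∩ M={C} → {C} (+0)
site 2, node BMT: BM={C} ∪ T={G} → {C,G} (+1)
site 2, node IW: I={G} ∪ W={C} → {C,G} (+1)
site 2, node BIMTW: BMT={C,G} ∩ IW={C,G} → {C,G} (+0)
site 2, node LZ: L={C} ∩ Z={C} → {C} (+0)
site 2, node BILMTWZ: BIMTW={C,G} ∩ LZ={C} → {C} (+0)
site 3, node BM: B={G} ∪ M={C} → {C,G} (+1)
site 3, node BMT: BM={C,G} ∩ T={C} → {C} (+0)
site 3, node IW: I={C} ∪ W={T} → {C,T} (+1)
site 3, node BIMTW: BMT={C} ∩ IW={C,T} → {C} (+0)
site 3, node LZ: L={C} ∪ Z={T} → {C,T} (+1)
site 3, node BILMTWZ: BIMTW={C} ∩ LZ={C,T} → {C} (+0)
site 4, node BM: B={C} ∩ M={C} → {C} (+0)
site 4, node BMT: BM={C} ∪ T={A} → {A,C} (+1)
site 4, node IW: I={G} ∪ W={C} → {C,G} (+1)
site 4, node BIMTW: BMT={A,C} ∩ IW={C,G} → {C} (+0)
site 4, node LZ: L={C} ∩ Z={C} → {C} (+0)
site 4, node BILMTWZ: BIMTW={C} ∩ LZ={C} → {C} (+0)
site 5, node BM: B={A} ∪ M={G} → {A,G} (+1)
site 5, node BMT: BM={A,G} ∩ T={G} → {G} (+0)
site 5, node IW: I={C} ∪ W={A} → {A,C} (+1)
site 5, node BIMTW: BMT={G} ∪ IW={A,C} → {A,C,G} (+1)
site 5, node LZ: L={T} ∪ Z={A} → {A,T} (+1)
site 5, node BILMTWZ: BIMTW={A,C,G} ∩ LZ={A,T} → {A} (+0)
site 6, node BM: B={G} ∪ M={T} → {G,T} (+1)
site 6, node BMT: BM={G,T} ∪ T={C} → {C,G,T} (+1)
site 6, node IW: I={G} ∪ W={C} → {C,G} (+1)
site 6, node BIMTW: BMT={C,G,T} ∩ IW={C,G} → {C,G} (+0)
site 6, node LZ: L={T} ∪ Z={G} → {G,T} (+1)
site 6, node BILMTWZ: BIMTW={C,G} ∩ LZ={G,T} → {G} (+0)
per-site changes: [3, 3, 2, 3, 2, 4, 4]; total = 21

G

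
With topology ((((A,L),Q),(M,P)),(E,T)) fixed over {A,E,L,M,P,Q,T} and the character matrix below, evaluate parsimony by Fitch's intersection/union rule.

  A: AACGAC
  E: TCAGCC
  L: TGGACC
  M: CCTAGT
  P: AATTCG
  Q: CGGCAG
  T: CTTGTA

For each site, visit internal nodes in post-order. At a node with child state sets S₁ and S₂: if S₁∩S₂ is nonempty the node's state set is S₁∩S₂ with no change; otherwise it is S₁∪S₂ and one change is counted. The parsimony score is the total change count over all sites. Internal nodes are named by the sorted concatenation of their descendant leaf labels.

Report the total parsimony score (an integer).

23

[col 0] AL: children A:{A}, L:{T} ∪→ {A,T}; cost 1
[col 0] ALQ: children AL:{A,T}, Q:{C} ∪→ {A,C,T}; cost 1
[col 0] MP: children M:{C}, P:{A} ∪→ {A,C}; cost 1
[col 0] ALMPQ: children ALQ:{A,C,T}, MP:{A,C} ∩→ {A,C}; cost 0
[col 0] ET: children E:{T}, T:{C} ∪→ {C,T}; cost 1
[col 0] AELMPQT: children ALMPQ:{A,C}, ET:{C,T} ∩→ {C}; cost 0
[col 1] AL: children A:{A}, L:{G} ∪→ {A,G}; cost 1
[col 1] ALQ: children AL:{A,G}, Q:{G} ∩→ {G}; cost 0
[col 1] MP: children M:{C}, P:{A} ∪→ {A,C}; cost 1
[col 1] ALMPQ: children ALQ:{G}, MP:{A,C} ∪→ {A,C,G}; cost 1
[col 1] ET: children E:{C}, T:{T} ∪→ {C,T}; cost 1
[col 1] AELMPQT: children ALMPQ:{A,C,G}, ET:{C,T} ∩→ {C}; cost 0
[col 2] AL: children A:{C}, L:{G} ∪→ {C,G}; cost 1
[col 2] ALQ: children AL:{C,G}, Q:{G} ∩→ {G}; cost 0
[col 2] MP: children M:{T}, P:{T} ∩→ {T}; cost 0
[col 2] ALMPQ: children ALQ:{G}, MP:{T} ∪→ {G,T}; cost 1
[col 2] ET: children E:{A}, T:{T} ∪→ {A,T}; cost 1
[col 2] AELMPQT: children ALMPQ:{G,T}, ET:{A,T} ∩→ {T}; cost 0
[col 3] AL: children A:{G}, L:{A} ∪→ {A,G}; cost 1
[col 3] ALQ: children AL:{A,G}, Q:{C} ∪→ {A,C,G}; cost 1
[col 3] MP: children M:{A}, P:{T} ∪→ {A,T}; cost 1
[col 3] ALMPQ: children ALQ:{A,C,G}, MP:{A,T} ∩→ {A}; cost 0
[col 3] ET: children E:{G}, T:{G} ∩→ {G}; cost 0
[col 3] AELMPQT: children ALMPQ:{A}, ET:{G} ∪→ {A,G}; cost 1
[col 4] AL: children A:{A}, L:{C} ∪→ {A,C}; cost 1
[col 4] ALQ: children AL:{A,C}, Q:{A} ∩→ {A}; cost 0
[col 4] MP: children M:{G}, P:{C} ∪→ {C,G}; cost 1
[col 4] ALMPQ: children ALQ:{A}, MP:{C,G} ∪→ {A,C,G}; cost 1
[col 4] ET: children E:{C}, T:{T} ∪→ {C,T}; cost 1
[col 4] AELMPQT: children ALMPQ:{A,C,G}, ET:{C,T} ∩→ {C}; cost 0
[col 5] AL: children A:{C}, L:{C} ∩→ {C}; cost 0
[col 5] ALQ: children AL:{C}, Q:{G} ∪→ {C,G}; cost 1
[col 5] MP: children M:{T}, P:{G} ∪→ {G,T}; cost 1
[col 5] ALMPQ: children ALQ:{C,G}, MP:{G,T} ∩→ {G}; cost 0
[col 5] ET: children E:{C}, T:{A} ∪→ {A,C}; cost 1
[col 5] AELMPQT: children ALMPQ:{G}, ET:{A,C} ∪→ {A,C,G}; cost 1
per-site changes: [4, 4, 3, 4, 4, 4]; total = 23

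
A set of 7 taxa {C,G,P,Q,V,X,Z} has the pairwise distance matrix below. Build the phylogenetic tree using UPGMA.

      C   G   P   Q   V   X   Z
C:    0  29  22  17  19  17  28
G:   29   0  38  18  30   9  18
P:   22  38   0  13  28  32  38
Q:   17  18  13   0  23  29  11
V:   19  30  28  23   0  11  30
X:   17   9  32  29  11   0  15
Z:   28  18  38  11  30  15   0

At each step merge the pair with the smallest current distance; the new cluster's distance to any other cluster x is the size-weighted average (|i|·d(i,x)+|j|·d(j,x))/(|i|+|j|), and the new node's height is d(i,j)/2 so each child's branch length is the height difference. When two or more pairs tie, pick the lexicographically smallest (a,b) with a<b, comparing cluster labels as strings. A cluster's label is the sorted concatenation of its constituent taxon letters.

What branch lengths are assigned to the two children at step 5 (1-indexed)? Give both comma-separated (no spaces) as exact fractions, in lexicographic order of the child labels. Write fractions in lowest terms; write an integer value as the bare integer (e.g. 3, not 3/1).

step 1: merge (G,X) at d=9; branch lengths G→9/2, X→9/2; new cluster GX
  updated: d(C,GX)=23, d(GX,P)=35, d(GX,Q)=47/2, d(GX,V)=41/2, d(GX,Z)=33/2
step 2: merge (Q,Z) at d=11; branch lengths Q→11/2, Z→11/2; new cluster QZ
  updated: d(C,QZ)=45/2, d(GX,QZ)=20, d(P,QZ)=51/2, d(QZ,V)=53/2
step 3: merge (C,V) at d=19; branch lengths C→19/2, V→19/2; new cluster CV
  updated: d(CV,GX)=87/4, d(CV,P)=25, d(CV,QZ)=49/2
step 4: merge (GX,QZ) at d=20; branch lengths GX→11/2, QZ→9/2; new cluster GQXZ
  updated: d(CV,GQXZ)=185/8, d(GQXZ,P)=121/4
step 5: merge (CV,GQXZ) at d=185/8; branch lengths CV→33/16, GQXZ→25/16; new cluster CGQVXZ
  updated: d(CGQVXZ,P)=57/2
step 6: merge (CGQVXZ,P) at d=57/2; branch lengths CGQVXZ→43/16, P→57/4; new cluster CGPQVXZ
final tree: (((C:19/2,V:19/2):33/16,((G:9/2,X:9/2):11/2,(Q:11/2,Z:11/2):9/2):25/16):43/16,P:57/4)
total length: 1113/16

33/16,25/16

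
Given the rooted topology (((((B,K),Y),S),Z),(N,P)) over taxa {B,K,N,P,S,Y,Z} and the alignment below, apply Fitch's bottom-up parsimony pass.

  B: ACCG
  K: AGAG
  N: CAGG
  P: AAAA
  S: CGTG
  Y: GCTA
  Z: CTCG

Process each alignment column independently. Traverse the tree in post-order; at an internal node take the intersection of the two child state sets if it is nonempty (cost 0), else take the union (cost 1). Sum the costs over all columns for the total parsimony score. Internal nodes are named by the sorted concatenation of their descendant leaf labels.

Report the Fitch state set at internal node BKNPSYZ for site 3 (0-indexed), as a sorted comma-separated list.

G

BK@0: {A} ∩ {A} = {A} (intersection, +0)
BKY@0: {A} ∪ {G} = {A,G} (union, +1)
BKSY@0: {A,G} ∪ {C} = {A,C,G} (union, +1)
BKSYZ@0: {A,C,G} ∩ {C} = {C} (intersection, +0)
NP@0: {C} ∪ {A} = {A,C} (union, +1)
BKNPSYZ@0: {C} ∩ {A,C} = {C} (intersection, +0)
BK@1: {C} ∪ {G} = {C,G} (union, +1)
BKY@1: {C,G} ∩ {C} = {C} (intersection, +0)
BKSY@1: {C} ∪ {G} = {C,G} (union, +1)
BKSYZ@1: {C,G} ∪ {T} = {C,G,T} (union, +1)
NP@1: {A} ∩ {A} = {A} (intersection, +0)
BKNPSYZ@1: {C,G,T} ∪ {A} = {A,C,G,T} (union, +1)
BK@2: {C} ∪ {A} = {A,C} (union, +1)
BKY@2: {A,C} ∪ {T} = {A,C,T} (union, +1)
BKSY@2: {A,C,T} ∩ {T} = {T} (intersection, +0)
BKSYZ@2: {T} ∪ {C} = {C,T} (union, +1)
NP@2: {G} ∪ {A} = {A,G} (union, +1)
BKNPSYZ@2: {C,T} ∪ {A,G} = {A,C,G,T} (union, +1)
BK@3: {G} ∩ {G} = {G} (intersection, +0)
BKY@3: {G} ∪ {A} = {A,G} (union, +1)
BKSY@3: {A,G} ∩ {G} = {G} (intersection, +0)
BKSYZ@3: {G} ∩ {G} = {G} (intersection, +0)
NP@3: {G} ∪ {A} = {A,G} (union, +1)
BKNPSYZ@3: {G} ∩ {A,G} = {G} (intersection, +0)
per-site changes: [3, 4, 5, 2]; total = 14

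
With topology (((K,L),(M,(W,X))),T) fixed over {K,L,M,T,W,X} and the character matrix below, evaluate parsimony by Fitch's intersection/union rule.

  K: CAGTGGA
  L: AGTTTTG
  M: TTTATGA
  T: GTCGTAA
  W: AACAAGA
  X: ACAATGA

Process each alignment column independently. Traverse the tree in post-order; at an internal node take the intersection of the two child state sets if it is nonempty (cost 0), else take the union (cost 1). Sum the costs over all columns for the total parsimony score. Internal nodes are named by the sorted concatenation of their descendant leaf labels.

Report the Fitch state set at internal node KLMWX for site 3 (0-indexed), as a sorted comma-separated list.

site 0, node KL: K={C} ∪ L={A} → {A,C} (+1)
site 0, node WX: W={A} ∩ X={A} → {A} (+0)
site 0, node MWX: M={T} ∪ WX={A} → {A,T} (+1)
site 0, node KLMWX: KL={A,C} ∩ MWX={A,T} → {A} (+0)
site 0, node KLMTWX: KLMWX={A} ∪ T={G} → {A,G} (+1)
site 1, node KL: K={A} ∪ L={G} → {A,G} (+1)
site 1, node WX: W={A} ∪ X={C} → {A,C} (+1)
site 1, node MWX: M={T} ∪ WX={A,C} → {A,C,T} (+1)
site 1, node KLMWX: KL={A,G} ∩ MWX={A,C,T} → {A} (+0)
site 1, node KLMTWX: KLMWX={A} ∪ T={T} → {A,T} (+1)
site 2, node KL: K={G} ∪ L={T} → {G,T} (+1)
site 2, node WX: W={C} ∪ X={A} → {A,C} (+1)
site 2, node MWX: M={T} ∪ WX={A,C} → {A,C,T} (+1)
site 2, node KLMWX: KL={G,T} ∩ MWX={A,C,T} → {T} (+0)
site 2, node KLMTWX: KLMWX={T} ∪ T={C} → {C,T} (+1)
site 3, node KL: K={T} ∩ L={T} → {T} (+0)
site 3, node WX: W={A} ∩ X={A} → {A} (+0)
site 3, node MWX: M={A} ∩ WX={A} → {A} (+0)
site 3, node KLMWX: KL={T} ∪ MWX={A} → {A,T} (+1)
site 3, node KLMTWX: KLMWX={A,T} ∪ T={G} → {A,G,T} (+1)
site 4, node KL: K={G} ∪ L={T} → {G,T} (+1)
site 4, node WX: W={A} ∪ X={T} → {A,T} (+1)
site 4, node MWX: M={T} ∩ WX={A,T} → {T} (+0)
site 4, node KLMWX: KL={G,T} ∩ MWX={T} → {T} (+0)
site 4, node KLMTWX: KLMWX={T} ∩ T={T} → {T} (+0)
site 5, node KL: K={G} ∪ L={T} → {G,T} (+1)
site 5, node WX: W={G} ∩ X={G} → {G} (+0)
site 5, node MWX: M={G} ∩ WX={G} → {G} (+0)
site 5, node KLMWX: KL={G,T} ∩ MWX={G} → {G} (+0)
site 5, node KLMTWX: KLMWX={G} ∪ T={A} → {A,G} (+1)
site 6, node KL: K={A} ∪ L={G} → {A,G} (+1)
site 6, node WX: W={A} ∩ X={A} → {A} (+0)
site 6, node MWX: M={A} ∩ WX={A} → {A} (+0)
site 6, node KLMWX: KL={A,G} ∩ MWX={A} → {A} (+0)
site 6, node KLMTWX: KLMWX={A} ∩ T={A} → {A} (+0)
per-site changes: [3, 4, 4, 2, 2, 2, 1]; total = 18

A,T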